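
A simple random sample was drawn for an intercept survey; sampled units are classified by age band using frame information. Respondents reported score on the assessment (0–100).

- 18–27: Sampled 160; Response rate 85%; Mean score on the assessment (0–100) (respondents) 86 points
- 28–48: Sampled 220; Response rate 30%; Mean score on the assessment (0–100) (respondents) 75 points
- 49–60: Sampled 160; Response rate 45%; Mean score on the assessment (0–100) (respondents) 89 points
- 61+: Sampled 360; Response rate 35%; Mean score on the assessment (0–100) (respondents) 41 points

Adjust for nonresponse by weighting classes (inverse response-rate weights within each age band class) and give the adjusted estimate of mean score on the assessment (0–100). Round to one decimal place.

Each respondent's weight = sampled/responded in their class; summing within a class gives n_sampled, so:
  18–27: 160 × 86 = 13,760
  28–48: 220 × 75 = 16,500
  49–60: 160 × 89 = 14,240
  61+: 360 × 41 = 14,760
Adjusted estimate = 59,260 / 900 = 65.8444 → 65.8.

65.8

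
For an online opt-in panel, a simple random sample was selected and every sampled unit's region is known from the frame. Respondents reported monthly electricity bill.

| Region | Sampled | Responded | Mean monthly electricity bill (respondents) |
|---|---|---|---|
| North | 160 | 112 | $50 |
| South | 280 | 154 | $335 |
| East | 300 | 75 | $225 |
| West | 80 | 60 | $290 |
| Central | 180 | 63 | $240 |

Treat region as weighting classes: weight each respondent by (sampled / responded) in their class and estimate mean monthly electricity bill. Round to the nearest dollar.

$236

Class response rates: North 112/160 = 70%, South 154/280 = 55%, East 75/300 = 25%, West 60/80 = 75%, Central 63/180 = 35%.
Each respondent's weight = sampled/responded in their class; summing within a class gives n_sampled, so:
  North: 160 × 50 = 8000
  South: 280 × 335 = 93,800
  East: 300 × 225 = 67,500
  West: 80 × 290 = 23,200
  Central: 180 × 240 = 43,200
Adjusted estimate = 235,700 / 1,000 = 235.7 → $236.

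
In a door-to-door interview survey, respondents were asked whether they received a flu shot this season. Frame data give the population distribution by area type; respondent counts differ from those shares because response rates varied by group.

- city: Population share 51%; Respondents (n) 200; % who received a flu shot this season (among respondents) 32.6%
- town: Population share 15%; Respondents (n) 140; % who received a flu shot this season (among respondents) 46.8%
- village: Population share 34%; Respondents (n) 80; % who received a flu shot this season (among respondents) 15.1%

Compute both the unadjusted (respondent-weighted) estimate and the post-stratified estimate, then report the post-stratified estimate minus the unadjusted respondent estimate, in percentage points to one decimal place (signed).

Unadjusted (pooled respondent) estimate weights by respondent counts:
  (200/420)×32.6 + (140/420)×46.8 + (80/420)×15.1 = 34%
Post-stratifying to population shares instead:
  0.51×32.6 + 0.15×46.8 + 0.34×15.1 = 28.78%
Difference = 28.78 − 34 = -5.22 pp.

-5.2 percentage points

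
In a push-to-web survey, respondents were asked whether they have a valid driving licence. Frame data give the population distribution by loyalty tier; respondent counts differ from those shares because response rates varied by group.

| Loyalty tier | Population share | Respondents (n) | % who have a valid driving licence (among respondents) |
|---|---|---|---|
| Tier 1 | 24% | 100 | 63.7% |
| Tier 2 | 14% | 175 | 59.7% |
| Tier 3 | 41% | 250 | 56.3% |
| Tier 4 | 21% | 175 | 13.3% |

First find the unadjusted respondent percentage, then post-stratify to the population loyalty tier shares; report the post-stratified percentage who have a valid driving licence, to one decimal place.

49.5%

Unadjusted (pooled respondent) estimate weights by respondent counts:
  (100/700)×63.7 + (175/700)×59.7 + (250/700)×56.3 + (175/700)×13.3 = 47.4571%
Post-stratified estimate weights by population shares:
  0.24×63.7 + 0.14×59.7 + 0.41×56.3 + 0.21×13.3 = 49.522%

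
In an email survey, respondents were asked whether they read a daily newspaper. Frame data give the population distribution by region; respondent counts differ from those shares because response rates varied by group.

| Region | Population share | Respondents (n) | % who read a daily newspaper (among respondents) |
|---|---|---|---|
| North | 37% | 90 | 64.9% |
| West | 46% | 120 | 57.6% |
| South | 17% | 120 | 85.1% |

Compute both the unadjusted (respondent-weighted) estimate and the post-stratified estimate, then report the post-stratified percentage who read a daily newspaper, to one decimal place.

65.0%

Without adjustment, the pooled respondent share is:
  (90/330)×64.9 + (120/330)×57.6 + (120/330)×85.1 = 69.5909%
Reweighting by population region shares:
  0.37×64.9 + 0.46×57.6 + 0.17×85.1 = 64.976%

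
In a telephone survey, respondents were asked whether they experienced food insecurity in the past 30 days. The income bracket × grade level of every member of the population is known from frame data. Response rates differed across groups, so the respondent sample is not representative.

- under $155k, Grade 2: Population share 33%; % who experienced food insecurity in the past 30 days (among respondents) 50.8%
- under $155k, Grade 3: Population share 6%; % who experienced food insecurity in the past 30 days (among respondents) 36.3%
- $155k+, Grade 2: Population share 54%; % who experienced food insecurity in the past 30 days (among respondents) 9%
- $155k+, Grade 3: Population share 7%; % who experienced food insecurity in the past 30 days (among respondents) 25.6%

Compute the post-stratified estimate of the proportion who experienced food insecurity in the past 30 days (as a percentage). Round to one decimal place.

Reweight to the known income bracket × grade level distribution:
  under $155k, Grade 2: 0.33 × 50.8 = 16.764
  under $155k, Grade 3: 0.06 × 36.3 = 2.178
  $155k+, Grade 2: 0.54 × 9 = 4.86
  $155k+, Grade 3: 0.07 × 25.6 = 1.792
Post-stratified estimate = 25.594 → 25.6%.

25.6%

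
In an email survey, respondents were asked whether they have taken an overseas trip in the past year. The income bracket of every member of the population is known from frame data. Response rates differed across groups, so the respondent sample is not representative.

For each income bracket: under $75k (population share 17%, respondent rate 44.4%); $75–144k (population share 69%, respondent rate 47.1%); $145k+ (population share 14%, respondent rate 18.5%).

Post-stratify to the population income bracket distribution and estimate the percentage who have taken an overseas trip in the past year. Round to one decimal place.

Weight each group's respondent value by its population share:
  under $75k: 0.17 × 44.4 = 7.548
  $75–144k: 0.69 × 47.1 = 32.499
  $145k+: 0.14 × 18.5 = 2.59
Post-stratified estimate = 42.637 → 42.6%.

42.6%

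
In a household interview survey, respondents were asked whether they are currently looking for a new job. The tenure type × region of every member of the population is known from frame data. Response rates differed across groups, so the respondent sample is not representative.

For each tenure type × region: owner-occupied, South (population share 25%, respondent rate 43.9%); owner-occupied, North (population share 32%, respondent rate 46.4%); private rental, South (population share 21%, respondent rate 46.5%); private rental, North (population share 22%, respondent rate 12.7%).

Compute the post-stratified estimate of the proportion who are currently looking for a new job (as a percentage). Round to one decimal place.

Each cell contributes population-share × respondent value:
  owner-occupied, South: 0.25 × 43.9 = 10.975
  owner-occupied, North: 0.32 × 46.4 = 14.848
  private rental, South: 0.21 × 46.5 = 9.765
  private rental, North: 0.22 × 12.7 = 2.794
Post-stratified estimate = 38.382 → 38.4%.

38.4%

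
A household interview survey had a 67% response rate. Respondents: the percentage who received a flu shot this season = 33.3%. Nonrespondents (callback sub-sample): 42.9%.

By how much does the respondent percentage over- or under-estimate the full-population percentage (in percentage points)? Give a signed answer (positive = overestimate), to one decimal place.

Nonresponse fraction = 1 − 0.67 = 0.33.
Bias = (nonresponse fraction) × (respondent percentage − nonrespondent percentage)
     = 0.33 × (33.3 − 42.9) = 0.33 × -9.6 = -3.168.

-3.2 percentage points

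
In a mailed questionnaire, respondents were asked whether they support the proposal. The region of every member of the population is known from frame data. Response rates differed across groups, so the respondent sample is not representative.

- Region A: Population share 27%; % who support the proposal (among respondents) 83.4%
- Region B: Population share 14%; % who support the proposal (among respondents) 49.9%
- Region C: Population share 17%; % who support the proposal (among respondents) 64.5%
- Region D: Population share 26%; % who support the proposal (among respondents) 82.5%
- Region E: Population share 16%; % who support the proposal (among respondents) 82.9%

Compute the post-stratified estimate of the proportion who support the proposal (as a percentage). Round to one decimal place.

75.2%

Each cell contributes population-share × respondent value:
  Region A: 0.27 × 83.4 = 22.518
  Region B: 0.14 × 49.9 = 6.986
  Region C: 0.17 × 64.5 = 10.965
  Region D: 0.26 × 82.5 = 21.45
  Region E: 0.16 × 82.9 = 13.264
Post-stratified estimate = 75.183 → 75.2%.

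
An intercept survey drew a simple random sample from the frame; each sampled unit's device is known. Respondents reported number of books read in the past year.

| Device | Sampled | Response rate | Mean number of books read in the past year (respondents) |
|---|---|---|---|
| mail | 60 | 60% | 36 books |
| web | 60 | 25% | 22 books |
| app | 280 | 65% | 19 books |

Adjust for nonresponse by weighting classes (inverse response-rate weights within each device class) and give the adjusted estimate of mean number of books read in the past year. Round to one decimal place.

22.0

Each respondent's weight = sampled/responded in their class; summing within a class gives n_sampled, so:
  mail: 60 × 36 = 2160
  web: 60 × 22 = 1320
  app: 280 × 19 = 5320
Adjusted estimate = 8800 / 400 = 22 → 22.0.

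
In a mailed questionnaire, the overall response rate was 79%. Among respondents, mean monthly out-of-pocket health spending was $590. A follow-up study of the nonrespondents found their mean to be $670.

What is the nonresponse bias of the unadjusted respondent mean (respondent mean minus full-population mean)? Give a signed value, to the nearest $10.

-$20

Nonresponse fraction = 1 − 0.79 = 0.21.
Bias = (nonresponse fraction) × (respondent mean − nonrespondent mean)
     = 0.21 × (590 − 670) = 0.21 × -80 = -16.8.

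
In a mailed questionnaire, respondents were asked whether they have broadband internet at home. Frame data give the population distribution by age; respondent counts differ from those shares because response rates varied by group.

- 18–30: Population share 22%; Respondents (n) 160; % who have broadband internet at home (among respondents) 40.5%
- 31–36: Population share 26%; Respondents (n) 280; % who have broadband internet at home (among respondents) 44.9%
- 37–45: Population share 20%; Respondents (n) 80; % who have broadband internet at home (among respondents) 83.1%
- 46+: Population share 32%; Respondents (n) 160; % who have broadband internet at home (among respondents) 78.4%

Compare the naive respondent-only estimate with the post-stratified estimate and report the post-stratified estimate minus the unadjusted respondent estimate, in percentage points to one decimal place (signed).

+6.1 percentage points

Without adjustment, the pooled respondent share is:
  (160/680)×40.5 + (280/680)×44.9 + (80/680)×83.1 + (160/680)×78.4 = 56.2412%
Post-stratifying to population shares instead:
  0.22×40.5 + 0.26×44.9 + 0.2×83.1 + 0.32×78.4 = 62.292%
Difference = 62.292 − 56.2412 = 6.0508 pp.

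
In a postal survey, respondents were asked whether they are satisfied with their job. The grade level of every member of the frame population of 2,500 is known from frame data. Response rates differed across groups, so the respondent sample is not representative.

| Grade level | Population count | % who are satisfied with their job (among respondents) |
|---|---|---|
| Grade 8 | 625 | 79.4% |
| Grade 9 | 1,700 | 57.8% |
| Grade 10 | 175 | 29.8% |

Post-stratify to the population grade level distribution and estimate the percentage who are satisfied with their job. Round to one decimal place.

61.2%

Post-stratification weights by population share, not respondent share:
  Grade 8: (625/2,500) × 79.4 = 19.85
  Grade 9: (1,700/2,500) × 57.8 = 39.304
  Grade 10: (175/2,500) × 29.8 = 2.086
Post-stratified estimate = 61.24 → 61.2%.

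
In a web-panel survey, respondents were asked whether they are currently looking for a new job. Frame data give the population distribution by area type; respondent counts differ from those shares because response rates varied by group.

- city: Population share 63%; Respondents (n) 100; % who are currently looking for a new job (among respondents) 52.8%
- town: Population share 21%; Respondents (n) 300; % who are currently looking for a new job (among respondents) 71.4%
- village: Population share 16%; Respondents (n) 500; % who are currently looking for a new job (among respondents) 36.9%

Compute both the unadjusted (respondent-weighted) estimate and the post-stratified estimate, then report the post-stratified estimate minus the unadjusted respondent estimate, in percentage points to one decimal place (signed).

Unadjusted (pooled respondent) estimate weights by respondent counts:
  (100/900)×52.8 + (300/900)×71.4 + (500/900)×36.9 = 50.1667%
Post-stratifying to population shares instead:
  0.63×52.8 + 0.21×71.4 + 0.16×36.9 = 54.162%
Difference = 54.162 − 50.1667 = 3.9953 pp.

+4.0 percentage points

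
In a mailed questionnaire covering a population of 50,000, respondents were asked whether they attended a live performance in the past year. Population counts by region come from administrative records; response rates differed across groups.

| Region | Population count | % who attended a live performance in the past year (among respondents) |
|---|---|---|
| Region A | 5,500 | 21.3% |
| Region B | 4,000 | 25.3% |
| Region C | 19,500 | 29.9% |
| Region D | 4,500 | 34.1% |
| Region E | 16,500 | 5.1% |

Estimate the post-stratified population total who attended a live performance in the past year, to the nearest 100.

10,400

Estimated count per cell = population count × respondent percentage:
  Region A: 5,500 × 21.3% = 1171.5
  Region B: 4,000 × 25.3% = 1012
  Region C: 19,500 × 29.9% = 5830.5
  Region D: 4,500 × 34.1% = 1534.5
  Region E: 16,500 × 5.1% = 841.5
Estimated total = 10,390 → 10,400.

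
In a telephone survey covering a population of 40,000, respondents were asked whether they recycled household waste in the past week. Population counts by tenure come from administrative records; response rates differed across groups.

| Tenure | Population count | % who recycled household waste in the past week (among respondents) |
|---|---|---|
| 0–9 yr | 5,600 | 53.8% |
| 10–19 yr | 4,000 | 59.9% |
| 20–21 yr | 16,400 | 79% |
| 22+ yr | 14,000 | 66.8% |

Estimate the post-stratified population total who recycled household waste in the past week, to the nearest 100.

27,700

Each cell contributes its population count × the respondent rate:
  0–9 yr: 5,600 × 53.8% = 3012.8
  10–19 yr: 4,000 × 59.9% = 2396
  20–21 yr: 16,400 × 79% = 12,956
  22+ yr: 14,000 × 66.8% = 9352
Estimated total = 27716.8 → 27,700.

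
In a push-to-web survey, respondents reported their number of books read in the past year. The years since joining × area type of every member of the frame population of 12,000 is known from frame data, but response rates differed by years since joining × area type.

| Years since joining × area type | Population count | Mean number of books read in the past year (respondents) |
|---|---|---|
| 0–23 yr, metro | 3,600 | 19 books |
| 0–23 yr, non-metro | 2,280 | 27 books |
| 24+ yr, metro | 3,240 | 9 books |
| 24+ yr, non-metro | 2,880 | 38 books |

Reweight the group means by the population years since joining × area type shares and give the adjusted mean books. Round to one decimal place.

Each cell contributes population-share × respondent value:
  0–23 yr, metro: (3,600/12,000) × 19 = 5.7
  0–23 yr, non-metro: (2,280/12,000) × 27 = 5.13
  24+ yr, metro: (3,240/12,000) × 9 = 2.43
  24+ yr, non-metro: (2,880/12,000) × 38 = 9.12
Post-stratified estimate = 22.38 → 22.4.

22.4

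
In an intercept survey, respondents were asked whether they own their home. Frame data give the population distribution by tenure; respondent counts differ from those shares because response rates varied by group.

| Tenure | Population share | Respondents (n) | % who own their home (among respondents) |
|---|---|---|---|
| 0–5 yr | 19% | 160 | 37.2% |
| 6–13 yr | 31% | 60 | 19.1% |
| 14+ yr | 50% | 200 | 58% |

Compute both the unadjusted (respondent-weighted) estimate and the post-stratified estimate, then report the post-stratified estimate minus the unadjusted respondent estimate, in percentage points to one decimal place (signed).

-2.5 percentage points

Unadjusted (pooled respondent) estimate weights by respondent counts:
  (160/420)×37.2 + (60/420)×19.1 + (200/420)×58 = 44.519%
Post-stratified estimate weights by population shares:
  0.19×37.2 + 0.31×19.1 + 0.5×58 = 41.989%
Difference = 41.989 − 44.519 = -2.53 pp.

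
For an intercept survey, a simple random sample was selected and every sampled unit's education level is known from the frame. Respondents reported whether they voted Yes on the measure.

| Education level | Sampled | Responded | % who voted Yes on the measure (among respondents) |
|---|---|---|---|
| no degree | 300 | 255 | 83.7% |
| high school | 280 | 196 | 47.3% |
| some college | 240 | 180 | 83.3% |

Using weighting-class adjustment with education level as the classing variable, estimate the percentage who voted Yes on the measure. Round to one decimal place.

71.2%

Class response rates: no degree 255/300 = 85%, high school 196/280 = 70%, some college 180/240 = 75%.
With weight = n_sampled/n_responded per class, the weighted class total is n_sampled:
  no degree: 300 × 83.7 = 25,110
  high school: 280 × 47.3 = 13,244
  some college: 240 × 83.3 = 19,992
Adjusted estimate = 58,346 / 820 = 71.1537 → 71.2%.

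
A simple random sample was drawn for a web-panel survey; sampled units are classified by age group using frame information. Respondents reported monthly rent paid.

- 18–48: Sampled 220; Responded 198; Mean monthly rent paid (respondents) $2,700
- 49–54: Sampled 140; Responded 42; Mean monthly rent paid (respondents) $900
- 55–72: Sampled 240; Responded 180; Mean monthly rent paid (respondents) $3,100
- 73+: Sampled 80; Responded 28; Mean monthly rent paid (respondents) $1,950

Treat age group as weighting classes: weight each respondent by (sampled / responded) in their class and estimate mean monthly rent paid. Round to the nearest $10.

Class response rates: 18–48 198/220 = 90%, 49–54 42/140 = 30%, 55–72 180/240 = 75%, 73+ 28/80 = 35%.
Each respondent's weight = sampled/responded in their class; summing within a class gives n_sampled, so:
  18–48: 220 × 2700 = 594,000
  49–54: 140 × 900 = 126,000
  55–72: 240 × 3100 = 744,000
  73+: 80 × 1950 = 156,000
Adjusted estimate = 1,620,000 / 680 = 2382.35 → $2,380.

$2,380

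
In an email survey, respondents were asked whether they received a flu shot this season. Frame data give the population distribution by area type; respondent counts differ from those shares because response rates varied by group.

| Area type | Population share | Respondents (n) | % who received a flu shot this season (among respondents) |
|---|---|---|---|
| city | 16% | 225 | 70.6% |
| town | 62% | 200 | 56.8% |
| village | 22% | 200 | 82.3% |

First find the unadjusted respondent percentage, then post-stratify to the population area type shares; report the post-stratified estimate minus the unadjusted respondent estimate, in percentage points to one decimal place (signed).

-5.3 percentage points

Without adjustment, the pooled respondent share is:
  (225/625)×70.6 + (200/625)×56.8 + (200/625)×82.3 = 69.928%
Reweighting by population area type shares:
  0.16×70.6 + 0.62×56.8 + 0.22×82.3 = 64.618%
Difference = 64.618 − 69.928 = -5.31 pp.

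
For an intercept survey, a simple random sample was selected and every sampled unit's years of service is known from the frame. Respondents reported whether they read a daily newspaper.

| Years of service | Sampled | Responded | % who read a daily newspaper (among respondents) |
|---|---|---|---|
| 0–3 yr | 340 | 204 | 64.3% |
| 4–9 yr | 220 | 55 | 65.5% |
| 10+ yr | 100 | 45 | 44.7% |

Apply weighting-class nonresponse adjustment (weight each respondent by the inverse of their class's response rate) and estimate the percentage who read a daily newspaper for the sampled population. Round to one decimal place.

Response rates by class: 0–3 yr 204/340 = 60%, 4–9 yr 55/220 = 25%, 10+ yr 45/100 = 45%.
Inverse-response-rate weighting restores each class to its sampled count, so class totals weight by n_sampled:
  0–3 yr: 340 × 64.3 = 21,862
  4–9 yr: 220 × 65.5 = 14,410
  10+ yr: 100 × 44.7 = 4470
Adjusted estimate = 40,742 / 660 = 61.7303 → 61.7%.

61.7%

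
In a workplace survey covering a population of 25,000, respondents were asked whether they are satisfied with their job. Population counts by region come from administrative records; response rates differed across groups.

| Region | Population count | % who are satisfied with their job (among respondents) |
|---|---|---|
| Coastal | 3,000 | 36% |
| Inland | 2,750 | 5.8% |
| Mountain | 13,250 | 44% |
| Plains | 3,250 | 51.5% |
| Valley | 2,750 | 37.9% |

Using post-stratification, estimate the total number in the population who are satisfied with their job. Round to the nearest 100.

Each cell contributes its population count × the respondent rate:
  Coastal: 3,000 × 36% = 1080
  Inland: 2,750 × 5.8% = 159.5
  Mountain: 13,250 × 44% = 5830
  Plains: 3,250 × 51.5% = 1673.75
  Valley: 2,750 × 37.9% = 1042.25
Estimated total = 9785.5 → 9,800.

9,800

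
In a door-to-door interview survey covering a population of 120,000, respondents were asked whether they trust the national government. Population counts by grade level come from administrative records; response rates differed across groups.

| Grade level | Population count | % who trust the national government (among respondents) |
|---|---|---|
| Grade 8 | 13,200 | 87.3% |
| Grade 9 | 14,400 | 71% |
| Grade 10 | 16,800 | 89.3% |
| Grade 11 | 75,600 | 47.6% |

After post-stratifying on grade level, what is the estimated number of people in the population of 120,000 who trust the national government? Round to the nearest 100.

72,700

Each cell contributes its population count × the respondent rate:
  Grade 8: 13,200 × 87.3% = 11523.6
  Grade 9: 14,400 × 71% = 10,224
  Grade 10: 16,800 × 89.3% = 15002.4
  Grade 11: 75,600 × 47.6% = 35985.6
Estimated total = 72735.6 → 72,700.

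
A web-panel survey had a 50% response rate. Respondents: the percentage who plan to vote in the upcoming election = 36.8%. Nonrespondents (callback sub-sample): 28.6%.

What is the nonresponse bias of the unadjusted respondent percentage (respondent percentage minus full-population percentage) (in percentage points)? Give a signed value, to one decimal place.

Nonresponse fraction = 1 − 0.5 = 0.5.
Bias = (nonresponse fraction) × (respondent percentage − nonrespondent percentage)
     = 0.5 × (36.8 − 28.6) = 0.5 × 8.2 = 4.1.

+4.1 percentage points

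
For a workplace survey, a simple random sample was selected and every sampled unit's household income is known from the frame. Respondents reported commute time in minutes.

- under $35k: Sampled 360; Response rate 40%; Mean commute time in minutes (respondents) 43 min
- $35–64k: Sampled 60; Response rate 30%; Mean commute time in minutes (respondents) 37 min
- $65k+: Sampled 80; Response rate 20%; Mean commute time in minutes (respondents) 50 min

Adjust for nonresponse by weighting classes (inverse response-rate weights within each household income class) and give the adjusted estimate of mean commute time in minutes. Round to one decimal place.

Weighting each respondent by the inverse class response rate inflates each class back to its sampled size, so the class weight is n_sampled:
  under $35k: 360 × 43 = 15,480
  $35–64k: 60 × 37 = 2220
  $65k+: 80 × 50 = 4000
Adjusted estimate = 21,700 / 500 = 43.4 → 43.4.

43.4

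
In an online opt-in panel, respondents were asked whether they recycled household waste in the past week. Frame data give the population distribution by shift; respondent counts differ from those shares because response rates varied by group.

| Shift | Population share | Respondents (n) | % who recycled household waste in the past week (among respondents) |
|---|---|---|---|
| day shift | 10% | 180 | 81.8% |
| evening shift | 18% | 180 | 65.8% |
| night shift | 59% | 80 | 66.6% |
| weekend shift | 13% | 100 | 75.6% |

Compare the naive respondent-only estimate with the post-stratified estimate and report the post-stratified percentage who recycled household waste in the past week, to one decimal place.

69.1%

Unadjusted (pooled respondent) estimate weights by respondent counts:
  (180/540)×81.8 + (180/540)×65.8 + (80/540)×66.6 + (100/540)×75.6 = 73.0667%
Post-stratifying to population shares instead:
  0.1×81.8 + 0.18×65.8 + 0.59×66.6 + 0.13×75.6 = 69.146%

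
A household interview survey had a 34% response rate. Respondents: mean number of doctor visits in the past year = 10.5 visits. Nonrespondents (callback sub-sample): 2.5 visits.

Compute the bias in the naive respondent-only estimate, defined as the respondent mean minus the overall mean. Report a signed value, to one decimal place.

Nonresponse fraction = 1 − 0.34 = 0.66.
Bias = (nonresponse fraction) × (respondent mean − nonrespondent mean)
     = 0.66 × (10.5 − 2.5) = 0.66 × 8 = 5.28.

+5.3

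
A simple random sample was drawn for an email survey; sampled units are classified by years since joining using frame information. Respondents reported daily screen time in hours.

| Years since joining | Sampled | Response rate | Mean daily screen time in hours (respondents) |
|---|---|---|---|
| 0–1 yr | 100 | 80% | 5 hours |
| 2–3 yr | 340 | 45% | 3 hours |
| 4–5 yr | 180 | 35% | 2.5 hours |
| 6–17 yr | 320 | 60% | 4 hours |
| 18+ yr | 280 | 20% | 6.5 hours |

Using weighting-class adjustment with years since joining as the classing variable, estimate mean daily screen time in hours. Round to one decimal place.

Each respondent's weight = sampled/responded in their class; summing within a class gives n_sampled, so:
  0–1 yr: 100 × 5 = 500
  2–3 yr: 340 × 3 = 1020
  4–5 yr: 180 × 2.5 = 450
  6–17 yr: 320 × 4 = 1280
  18+ yr: 280 × 6.5 = 1820
Adjusted estimate = 5070 / 1,220 = 4.15574 → 4.2.

4.2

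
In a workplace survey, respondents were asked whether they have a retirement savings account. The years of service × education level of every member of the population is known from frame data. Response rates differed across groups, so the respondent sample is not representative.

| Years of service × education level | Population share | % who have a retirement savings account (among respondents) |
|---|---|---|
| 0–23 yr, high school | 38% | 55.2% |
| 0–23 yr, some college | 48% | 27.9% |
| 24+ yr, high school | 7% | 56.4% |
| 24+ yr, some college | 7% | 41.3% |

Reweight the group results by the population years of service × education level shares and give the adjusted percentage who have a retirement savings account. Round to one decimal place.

41.2%

Post-stratification weights by population share, not respondent share:
  0–23 yr, high school: 0.38 × 55.2 = 20.976
  0–23 yr, some college: 0.48 × 27.9 = 13.392
  24+ yr, high school: 0.07 × 56.4 = 3.948
  24+ yr, some college: 0.07 × 41.3 = 2.891
Post-stratified estimate = 41.207 → 41.2%.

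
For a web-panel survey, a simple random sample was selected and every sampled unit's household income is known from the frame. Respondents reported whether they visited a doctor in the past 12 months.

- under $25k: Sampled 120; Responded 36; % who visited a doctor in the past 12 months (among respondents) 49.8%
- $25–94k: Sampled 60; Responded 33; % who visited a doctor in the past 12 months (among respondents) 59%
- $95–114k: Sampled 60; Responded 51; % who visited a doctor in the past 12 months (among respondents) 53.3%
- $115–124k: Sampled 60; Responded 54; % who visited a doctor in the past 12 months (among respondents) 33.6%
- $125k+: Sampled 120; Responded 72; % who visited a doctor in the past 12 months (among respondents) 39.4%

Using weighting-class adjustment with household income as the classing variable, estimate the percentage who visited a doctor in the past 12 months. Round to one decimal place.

46.3%

Class response rates: under $25k 36/120 = 30%, $25–94k 33/60 = 55%, $95–114k 51/60 = 85%, $115–124k 54/60 = 90%, $125k+ 72/120 = 60%.
With weight = n_sampled/n_responded per class, the weighted class total is n_sampled:
  under $25k: 120 × 49.8 = 5976
  $25–94k: 60 × 59 = 3540
  $95–114k: 60 × 53.3 = 3198
  $115–124k: 60 × 33.6 = 2016
  $125k+: 120 × 39.4 = 4728
Adjusted estimate = 19,458 / 420 = 46.3286 → 46.3%.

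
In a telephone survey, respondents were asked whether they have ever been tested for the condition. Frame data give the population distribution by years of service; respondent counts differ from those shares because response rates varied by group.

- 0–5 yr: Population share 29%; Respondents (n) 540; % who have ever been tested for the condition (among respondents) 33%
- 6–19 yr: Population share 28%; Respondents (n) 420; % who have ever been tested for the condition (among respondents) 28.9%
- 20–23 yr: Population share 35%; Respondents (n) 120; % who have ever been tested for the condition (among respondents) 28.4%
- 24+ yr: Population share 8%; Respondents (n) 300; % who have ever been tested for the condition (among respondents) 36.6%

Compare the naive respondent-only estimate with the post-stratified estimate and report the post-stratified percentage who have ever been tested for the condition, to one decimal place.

30.5%

Naive respondent-only estimate (weights = respondent counts):
  (540/1380)×33 + (420/1380)×28.9 + (120/1380)×28.4 + (300/1380)×36.6 = 32.1348%
Reweighting by population years of service shares:
  0.29×33 + 0.28×28.9 + 0.35×28.4 + 0.08×36.6 = 30.53%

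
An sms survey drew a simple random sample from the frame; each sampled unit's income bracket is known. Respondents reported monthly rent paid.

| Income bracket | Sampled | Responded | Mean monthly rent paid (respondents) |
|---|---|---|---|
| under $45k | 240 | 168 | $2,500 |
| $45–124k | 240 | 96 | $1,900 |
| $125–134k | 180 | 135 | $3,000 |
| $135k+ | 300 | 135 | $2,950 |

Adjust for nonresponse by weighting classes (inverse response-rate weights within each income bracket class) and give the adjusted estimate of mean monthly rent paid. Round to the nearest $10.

$2,580

Class response rates: under $45k 168/240 = 70%, $45–124k 96/240 = 40%, $125–134k 135/180 = 75%, $135k+ 135/300 = 45%.
Inverse-response-rate weighting restores each class to its sampled count, so class totals weight by n_sampled:
  under $45k: 240 × 2500 = 600,000
  $45–124k: 240 × 1900 = 456,000
  $125–134k: 180 × 3000 = 540,000
  $135k+: 300 × 2950 = 885,000
Adjusted estimate = 2,481,000 / 960 = 2584.38 → $2,580.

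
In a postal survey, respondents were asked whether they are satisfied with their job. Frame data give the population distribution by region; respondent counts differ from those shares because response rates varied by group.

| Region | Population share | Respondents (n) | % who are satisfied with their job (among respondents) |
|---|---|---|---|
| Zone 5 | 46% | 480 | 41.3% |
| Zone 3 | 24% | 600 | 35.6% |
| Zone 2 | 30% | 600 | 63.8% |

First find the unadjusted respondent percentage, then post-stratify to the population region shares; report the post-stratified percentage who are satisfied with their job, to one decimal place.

Unadjusted (pooled respondent) estimate weights by respondent counts:
  (480/1680)×41.3 + (600/1680)×35.6 + (600/1680)×63.8 = 47.3%
Reweighting by population region shares:
  0.46×41.3 + 0.24×35.6 + 0.3×63.8 = 46.682%

46.7%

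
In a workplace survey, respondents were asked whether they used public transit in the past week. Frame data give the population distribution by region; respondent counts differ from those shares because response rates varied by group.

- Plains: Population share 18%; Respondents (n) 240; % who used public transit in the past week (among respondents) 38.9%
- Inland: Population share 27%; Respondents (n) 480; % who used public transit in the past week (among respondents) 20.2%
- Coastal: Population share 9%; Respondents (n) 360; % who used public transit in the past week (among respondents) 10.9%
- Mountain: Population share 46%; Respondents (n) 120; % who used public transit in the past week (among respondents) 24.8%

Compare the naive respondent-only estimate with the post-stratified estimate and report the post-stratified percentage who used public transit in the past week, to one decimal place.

Unadjusted (pooled respondent) estimate weights by respondent counts:
  (240/1200)×38.9 + (480/1200)×20.2 + (360/1200)×10.9 + (120/1200)×24.8 = 21.61%
Post-stratified estimate weights by population shares:
  0.18×38.9 + 0.27×20.2 + 0.09×10.9 + 0.46×24.8 = 24.845%

24.8%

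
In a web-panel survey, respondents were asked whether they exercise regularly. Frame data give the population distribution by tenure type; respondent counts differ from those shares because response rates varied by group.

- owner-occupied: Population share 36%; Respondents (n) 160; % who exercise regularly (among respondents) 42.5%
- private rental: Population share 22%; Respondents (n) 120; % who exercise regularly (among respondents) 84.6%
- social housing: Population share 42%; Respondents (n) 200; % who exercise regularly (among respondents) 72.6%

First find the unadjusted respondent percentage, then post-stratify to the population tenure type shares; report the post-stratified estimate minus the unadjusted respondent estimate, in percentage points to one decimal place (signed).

-1.2 percentage points

Naive respondent-only estimate (weights = respondent counts):
  (160/480)×42.5 + (120/480)×84.6 + (200/480)×72.6 = 65.5667%
Post-stratified estimate weights by population shares:
  0.36×42.5 + 0.22×84.6 + 0.42×72.6 = 64.404%
Difference = 64.404 − 65.5667 = -1.1627 pp.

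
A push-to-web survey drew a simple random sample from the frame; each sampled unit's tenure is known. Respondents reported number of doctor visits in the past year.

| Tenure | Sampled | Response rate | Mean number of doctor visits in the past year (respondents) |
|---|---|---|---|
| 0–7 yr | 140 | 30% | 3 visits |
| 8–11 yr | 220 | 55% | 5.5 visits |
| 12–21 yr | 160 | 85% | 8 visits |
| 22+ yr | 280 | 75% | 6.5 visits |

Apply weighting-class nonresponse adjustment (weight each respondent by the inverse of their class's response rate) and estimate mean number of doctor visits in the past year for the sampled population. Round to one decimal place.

Weighting each respondent by the inverse class response rate inflates each class back to its sampled size, so the class weight is n_sampled:
  0–7 yr: 140 × 3 = 420
  8–11 yr: 220 × 5.5 = 1210
  12–21 yr: 160 × 8 = 1280
  22+ yr: 280 × 6.5 = 1820
Adjusted estimate = 4730 / 800 = 5.9125 → 5.9.

5.9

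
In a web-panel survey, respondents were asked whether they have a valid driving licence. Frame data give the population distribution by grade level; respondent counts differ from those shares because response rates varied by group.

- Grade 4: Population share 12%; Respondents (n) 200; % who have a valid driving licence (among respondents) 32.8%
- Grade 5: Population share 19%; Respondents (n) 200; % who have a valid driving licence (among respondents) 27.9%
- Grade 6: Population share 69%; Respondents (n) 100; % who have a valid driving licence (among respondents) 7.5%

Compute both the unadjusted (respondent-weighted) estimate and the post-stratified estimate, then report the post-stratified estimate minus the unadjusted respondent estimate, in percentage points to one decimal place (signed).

Without adjustment, the pooled respondent share is:
  (200/500)×32.8 + (200/500)×27.9 + (100/500)×7.5 = 25.78%
Reweighting by population grade level shares:
  0.12×32.8 + 0.19×27.9 + 0.69×7.5 = 14.412%
Difference = 14.412 − 25.78 = -11.368 pp.

-11.4 percentage points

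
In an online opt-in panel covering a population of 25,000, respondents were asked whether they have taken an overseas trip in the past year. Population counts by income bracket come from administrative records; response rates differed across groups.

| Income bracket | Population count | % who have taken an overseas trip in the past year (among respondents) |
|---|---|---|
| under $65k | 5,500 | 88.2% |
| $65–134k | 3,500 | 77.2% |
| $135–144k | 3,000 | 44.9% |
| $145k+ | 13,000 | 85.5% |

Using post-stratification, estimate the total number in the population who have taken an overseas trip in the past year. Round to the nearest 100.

20,000

Each cell contributes its population count × the respondent rate:
  under $65k: 5,500 × 88.2% = 4851
  $65–134k: 3,500 × 77.2% = 2702
  $135–144k: 3,000 × 44.9% = 1347
  $145k+: 13,000 × 85.5% = 11,115
Estimated total = 20,015 → 20,000.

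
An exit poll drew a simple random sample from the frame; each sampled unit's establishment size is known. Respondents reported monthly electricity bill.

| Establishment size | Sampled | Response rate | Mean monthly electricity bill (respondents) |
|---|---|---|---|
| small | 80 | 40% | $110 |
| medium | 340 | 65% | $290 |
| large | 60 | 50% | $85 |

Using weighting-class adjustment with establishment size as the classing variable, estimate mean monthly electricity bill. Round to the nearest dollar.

Each respondent's weight = sampled/responded in their class; summing within a class gives n_sampled, so:
  small: 80 × 110 = 8800
  medium: 340 × 290 = 98,600
  large: 60 × 85 = 5100
Adjusted estimate = 112,500 / 480 = 234.375 → $234.

$234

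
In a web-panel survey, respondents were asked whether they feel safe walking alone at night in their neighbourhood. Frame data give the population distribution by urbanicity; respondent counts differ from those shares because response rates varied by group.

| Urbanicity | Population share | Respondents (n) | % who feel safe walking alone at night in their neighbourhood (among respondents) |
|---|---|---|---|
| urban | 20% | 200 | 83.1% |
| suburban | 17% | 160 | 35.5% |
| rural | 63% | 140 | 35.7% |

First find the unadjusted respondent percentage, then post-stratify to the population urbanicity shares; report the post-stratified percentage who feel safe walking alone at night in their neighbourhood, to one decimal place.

45.1%

Naive respondent-only estimate (weights = respondent counts):
  (200/500)×83.1 + (160/500)×35.5 + (140/500)×35.7 = 54.596%
Post-stratifying to population shares instead:
  0.2×83.1 + 0.17×35.5 + 0.63×35.7 = 45.146%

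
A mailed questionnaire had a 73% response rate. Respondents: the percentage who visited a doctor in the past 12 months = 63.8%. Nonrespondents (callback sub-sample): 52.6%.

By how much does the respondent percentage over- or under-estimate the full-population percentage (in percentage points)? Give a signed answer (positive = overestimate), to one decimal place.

Nonresponse fraction = 1 − 0.73 = 0.27.
Bias = (nonresponse fraction) × (respondent percentage − nonrespondent percentage)
     = 0.27 × (63.8 − 52.6) = 0.27 × 11.2 = 3.024.

+3.0 percentage points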